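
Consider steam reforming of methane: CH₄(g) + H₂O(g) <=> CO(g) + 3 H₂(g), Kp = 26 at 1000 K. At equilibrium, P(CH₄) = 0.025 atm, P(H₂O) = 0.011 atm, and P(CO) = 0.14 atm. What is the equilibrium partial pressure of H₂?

P(H₂) = 0.37 atm

At equilibrium, Kp = P(CO)·P(H₂)³ / (P(CH₄)·P(H₂O)) = 26.
(0.14)·(P(H₂))³ / ((0.025)·(0.011)) = 26
P(H₂)³ = 0.0511 ⇒ P(H₂) = 0.37 atm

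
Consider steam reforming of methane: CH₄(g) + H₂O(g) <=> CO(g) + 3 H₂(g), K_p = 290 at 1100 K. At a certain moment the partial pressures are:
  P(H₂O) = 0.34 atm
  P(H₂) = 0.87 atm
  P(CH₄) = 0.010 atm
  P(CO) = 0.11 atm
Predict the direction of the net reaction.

forward (toward products)

Q_p = P(CO)·P(H₂)³ / (P(CH₄)·P(H₂O)) = (0.11)·(0.87)³ / ((0.010)·(0.34)) = 21
Q_p = 21 < K_p = 290, so the forward reaction proceeds.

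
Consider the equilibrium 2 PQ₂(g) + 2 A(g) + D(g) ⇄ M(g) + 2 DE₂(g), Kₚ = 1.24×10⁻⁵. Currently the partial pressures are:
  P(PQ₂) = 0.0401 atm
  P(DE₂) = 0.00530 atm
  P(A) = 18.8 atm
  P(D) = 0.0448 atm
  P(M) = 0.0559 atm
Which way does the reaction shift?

Qₚ = P(M)·P(DE₂)² / (P(PQ₂)²·P(A)²·P(D)) = (0.0559)·(0.00530)² / ((0.0401)²·(18.8)²·(0.0448)) = 6.17×10⁻⁵
Qₚ = 6.17×10⁻⁵ > Kₚ = 1.24×10⁻⁵, so the reverse reaction proceeds.

to the left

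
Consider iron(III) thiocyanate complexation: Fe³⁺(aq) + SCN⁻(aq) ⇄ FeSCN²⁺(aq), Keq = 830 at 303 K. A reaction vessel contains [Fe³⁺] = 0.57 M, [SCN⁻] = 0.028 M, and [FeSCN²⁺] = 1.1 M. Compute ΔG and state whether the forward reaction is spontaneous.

Q = [FeSCN²⁺] / ([Fe³⁺]·[SCN⁻]) = (1.1) / ((0.57)·(0.028)) = 68.9
ΔG = RT ln(Q/Keq) = (8.314 J mol⁻¹ K⁻¹)(303 K) × ln(68.9/830)
   = (2.519 kJ/mol)(-2.489) = -6.27 kJ/mol
ΔG < 0, so the forward reaction is spontaneous (proceeds forward).

ΔG = -6.27 kJ/mol; the forward reaction is spontaneous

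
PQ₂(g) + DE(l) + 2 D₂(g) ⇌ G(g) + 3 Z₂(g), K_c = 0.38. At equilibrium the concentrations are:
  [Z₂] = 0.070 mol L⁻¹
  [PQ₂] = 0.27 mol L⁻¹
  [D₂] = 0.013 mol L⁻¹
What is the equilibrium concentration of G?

[G] = 0.051 mol L⁻¹

(DE is a pure liquid — omitted from K_c.)
At equilibrium, K_c = [G]·[Z₂]³ / ([PQ₂]·[D₂]²) = 0.38.
([G])·(0.070)³ / ((0.27)·(0.013)²) = 0.38
[G] = 0.0506 = 0.051 mol L⁻¹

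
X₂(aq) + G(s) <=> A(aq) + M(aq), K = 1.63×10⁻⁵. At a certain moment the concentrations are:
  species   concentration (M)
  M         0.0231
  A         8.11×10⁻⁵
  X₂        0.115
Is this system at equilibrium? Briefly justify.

yes, at equilibrium

(G is a pure solid — omitted from Q.)
Q = [A]·[M] / [X₂] = (8.11×10⁻⁵)·(0.0231) / (0.115) = 1.63×10⁻⁵
Q = 1.63×10⁻⁵ = K; the system is at equilibrium.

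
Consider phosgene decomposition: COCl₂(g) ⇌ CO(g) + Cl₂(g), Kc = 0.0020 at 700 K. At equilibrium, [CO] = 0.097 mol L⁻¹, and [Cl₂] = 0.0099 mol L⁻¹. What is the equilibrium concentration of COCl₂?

At equilibrium, Kc = [CO]·[Cl₂] / [COCl₂] = 0.0020.
(0.097)·(0.0099) / ([COCl₂]) = 0.0020
[COCl₂] = 0.480 = 0.48 mol L⁻¹

[COCl₂] = 0.48 mol L⁻¹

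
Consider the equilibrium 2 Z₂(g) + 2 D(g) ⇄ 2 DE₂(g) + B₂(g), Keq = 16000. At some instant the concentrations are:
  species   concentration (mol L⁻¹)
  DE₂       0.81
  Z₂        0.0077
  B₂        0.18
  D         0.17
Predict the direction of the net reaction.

to the left

Q = [DE₂]²·[B₂] / ([Z₂]²·[D]²) = (0.81)²·(0.18) / ((0.0077)²·(0.17)²) = 69000
Q = 69000 > Keq = 16000, so the reverse reaction proceeds.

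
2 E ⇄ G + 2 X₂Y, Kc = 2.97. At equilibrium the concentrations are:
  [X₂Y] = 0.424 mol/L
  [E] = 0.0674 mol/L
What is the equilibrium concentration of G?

[G] = 0.0750 mol/L

At equilibrium, Kc = [G]·[X₂Y]² / [E]² = 2.97.
([G])·(0.424)² / (0.0674)² = 2.97
[G] = 0.0750 mol/L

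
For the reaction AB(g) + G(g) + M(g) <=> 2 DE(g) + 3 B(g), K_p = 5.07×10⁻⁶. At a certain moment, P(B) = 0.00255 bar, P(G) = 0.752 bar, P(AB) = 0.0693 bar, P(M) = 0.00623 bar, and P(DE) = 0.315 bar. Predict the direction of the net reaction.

no net change (already at equilibrium)

Q_p = P(DE)²·P(B)³ / (P(AB)·P(G)·P(M)) = (0.315)²·(0.00255)³ / ((0.0693)·(0.752)·(0.00623)) = 5.07×10⁻⁶
Q_p = 5.07×10⁻⁶ = K_p, so the system is already at equilibrium.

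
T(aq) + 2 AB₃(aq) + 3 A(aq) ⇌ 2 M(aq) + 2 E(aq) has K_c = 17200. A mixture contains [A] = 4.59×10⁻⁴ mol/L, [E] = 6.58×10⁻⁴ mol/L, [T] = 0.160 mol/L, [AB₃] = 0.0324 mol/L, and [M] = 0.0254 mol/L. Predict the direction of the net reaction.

Q_c = [M]²·[E]² / ([T]·[AB₃]²·[A]³) = (0.0254)²·(6.58×10⁻⁴)² / ((0.160)·(0.0324)²·(4.59×10⁻⁴)³) = 17200
Q_c = 17200 = K_c, so the system is already at equilibrium.

no net change (already at equilibrium)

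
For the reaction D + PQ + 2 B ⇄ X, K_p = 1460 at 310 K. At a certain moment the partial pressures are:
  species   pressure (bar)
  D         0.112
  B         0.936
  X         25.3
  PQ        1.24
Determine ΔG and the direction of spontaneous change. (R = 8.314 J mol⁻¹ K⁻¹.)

ΔG = -5.02 kJ/mol; the forward reaction is spontaneous

Q_p = P(X) / (P(D)·P(PQ)·P(B)²) = (25.3) / ((0.112)·(1.24)·(0.936)²) = 208
ΔG = RT ln(Q_p/K_p) = (8.314 J mol⁻¹ K⁻¹)(310 K) × ln(208/1460)
   = (2.577 kJ/mol)(-1.949) = -5.02 kJ/mol
ΔG < 0, so the forward reaction is spontaneous (proceeds forward).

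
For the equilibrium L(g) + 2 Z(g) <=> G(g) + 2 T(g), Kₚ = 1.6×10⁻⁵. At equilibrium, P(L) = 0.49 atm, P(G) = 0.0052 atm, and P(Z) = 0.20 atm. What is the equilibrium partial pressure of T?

P(T) = 0.0078 atm

At equilibrium, Kₚ = P(G)·P(T)² / (P(L)·P(Z)²) = 1.6×10⁻⁵.
(0.0052)·(P(T))² / ((0.49)·(0.20)²) = 1.6×10⁻⁵
P(T)² = 6.03×10⁻⁵ ⇒ P(T) = 0.0078 atm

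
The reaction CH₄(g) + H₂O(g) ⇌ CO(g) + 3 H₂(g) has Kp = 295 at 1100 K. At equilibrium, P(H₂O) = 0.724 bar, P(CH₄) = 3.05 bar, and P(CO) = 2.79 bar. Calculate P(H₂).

At equilibrium, Kp = P(CO)·P(H₂)³ / (P(CH₄)·P(H₂O)) = 295.
(2.79)·(P(H₂))³ / ((3.05)·(0.724)) = 295
P(H₂)³ = 233 ⇒ P(H₂) = 6.16 bar

P(H₂) = 6.16 bar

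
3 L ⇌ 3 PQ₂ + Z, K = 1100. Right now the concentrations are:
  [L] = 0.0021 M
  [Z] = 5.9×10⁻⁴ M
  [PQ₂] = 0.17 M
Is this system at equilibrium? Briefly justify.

no; Q < K, reaction proceeds forward

Q = [PQ₂]³·[Z] / [L]³ = (0.17)³·(5.9×10⁻⁴) / (0.0021)³ = 310
Q = 310 < K = 1100: net forward reaction.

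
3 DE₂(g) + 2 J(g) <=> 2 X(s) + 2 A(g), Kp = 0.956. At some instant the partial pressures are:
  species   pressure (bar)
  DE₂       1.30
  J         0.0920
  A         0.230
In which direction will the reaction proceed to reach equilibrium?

to the left

(X is a pure solid — omitted from Qp.)
Qp = P(A)² / (P(DE₂)³·P(J)²) = (0.230)² / ((1.30)³·(0.0920)²) = 2.84
Qp = 2.84 > Kp = 0.956, so the reverse reaction proceeds.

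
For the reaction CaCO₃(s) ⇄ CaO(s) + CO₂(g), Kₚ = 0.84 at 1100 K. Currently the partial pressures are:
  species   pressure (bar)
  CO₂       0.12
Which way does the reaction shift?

toward products

(CaCO₃, CaO are pure solids — omitted from Qₚ.)
Qₚ = P(CO₂) = 0.12
Qₚ = 0.12 < Kₚ = 0.84, so the forward reaction proceeds.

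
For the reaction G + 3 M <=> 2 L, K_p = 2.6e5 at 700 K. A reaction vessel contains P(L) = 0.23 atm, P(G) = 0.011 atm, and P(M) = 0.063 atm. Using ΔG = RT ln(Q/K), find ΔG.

Q_p = P(L)² / (P(G)·P(M)³) = (0.23)² / ((0.011)·(0.063)³) = 19200
ΔG = RT ln(Q_p/K_p) = (8.314 J mol⁻¹ K⁻¹)(700 K) × ln(19200/2.6e5)
   = (5.820 kJ/mol)(-2.606) = -15.2 kJ/mol
ΔG < 0, so the forward reaction is spontaneous (proceeds forward).

ΔG = -15.2 kJ/mol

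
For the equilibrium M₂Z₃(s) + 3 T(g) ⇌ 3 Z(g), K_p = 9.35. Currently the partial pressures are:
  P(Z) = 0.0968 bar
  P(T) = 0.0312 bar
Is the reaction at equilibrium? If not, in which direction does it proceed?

to the left

(M₂Z₃ is a pure solid — omitted from Q_p.)
Q_p = P(Z)³ / P(T)³ = (0.0968)³ / (0.0312)³ = 29.9
Q_p = 29.9 > K_p = 9.35, so the reverse reaction proceeds.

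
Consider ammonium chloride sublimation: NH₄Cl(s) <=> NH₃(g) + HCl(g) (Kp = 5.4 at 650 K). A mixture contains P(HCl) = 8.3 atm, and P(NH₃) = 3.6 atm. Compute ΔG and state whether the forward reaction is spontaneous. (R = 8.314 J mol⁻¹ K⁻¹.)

(NH₄Cl is a pure solid — omitted from Qp.)
Qp = P(NH₃)·P(HCl) = (3.6)·(8.3) = 29.9
ΔG = RT ln(Qp/Kp) = (8.314 J mol⁻¹ K⁻¹)(650 K) × ln(29.9/5.4)
   = (5.404 kJ/mol)(1.711) = 9.25 kJ/mol
ΔG > 0, so the forward reaction is non-spontaneous (proceeds in reverse).

ΔG = 9.25 kJ/mol; the forward reaction is non-spontaneous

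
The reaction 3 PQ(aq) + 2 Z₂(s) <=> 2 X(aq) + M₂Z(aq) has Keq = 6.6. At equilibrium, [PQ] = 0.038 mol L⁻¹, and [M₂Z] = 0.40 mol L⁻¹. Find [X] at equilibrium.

[X] = 0.030 mol L⁻¹

(Z₂ is a pure solid — omitted from Keq.)
At equilibrium, Keq = [X]²·[M₂Z] / [PQ]³ = 6.6.
([X])²·(0.40) / (0.038)³ = 6.6
[X]² = 9.05×10⁻⁴ ⇒ [X] = 0.030 mol L⁻¹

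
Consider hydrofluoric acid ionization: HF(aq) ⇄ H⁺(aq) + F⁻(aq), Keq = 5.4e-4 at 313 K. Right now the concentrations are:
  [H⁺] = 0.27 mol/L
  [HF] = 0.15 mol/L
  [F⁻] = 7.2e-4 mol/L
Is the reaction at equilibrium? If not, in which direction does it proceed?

in the reverse direction

Q = [H⁺]·[F⁻] / [HF] = (0.27)·(7.2e-4) / (0.15) = 0.0013
Q = 0.0013 > Keq = 5.4e-4, so the reverse reaction proceeds.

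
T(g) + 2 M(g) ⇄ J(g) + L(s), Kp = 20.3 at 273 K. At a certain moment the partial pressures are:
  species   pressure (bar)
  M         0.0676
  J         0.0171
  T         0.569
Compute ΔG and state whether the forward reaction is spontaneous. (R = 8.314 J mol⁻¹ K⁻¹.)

ΔG = -2.56 kJ/mol; the forward reaction is spontaneous

(L is a pure solid — omitted from Qp.)
Qp = P(J) / (P(T)·P(M)²) = (0.0171) / ((0.569)·(0.0676)²) = 6.58
ΔG = RT ln(Qp/Kp) = (8.314 J mol⁻¹ K⁻¹)(273 K) × ln(6.58/20.3)
   = (2.270 kJ/mol)(-1.127) = -2.56 kJ/mol
ΔG < 0, so the forward reaction is spontaneous (proceeds forward).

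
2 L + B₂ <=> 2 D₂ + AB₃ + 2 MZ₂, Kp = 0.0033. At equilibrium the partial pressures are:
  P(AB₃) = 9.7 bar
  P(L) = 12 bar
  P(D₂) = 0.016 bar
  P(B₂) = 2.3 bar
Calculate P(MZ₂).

At equilibrium, Kp = P(D₂)²·P(AB₃)·P(MZ₂)² / (P(L)²·P(B₂)) = 0.0033.
(0.016)²·(9.7)·(P(MZ₂))² / ((12)²·(2.3)) = 0.0033
P(MZ₂)² = 440 ⇒ P(MZ₂) = 21 bar

P(MZ₂) = 21 bar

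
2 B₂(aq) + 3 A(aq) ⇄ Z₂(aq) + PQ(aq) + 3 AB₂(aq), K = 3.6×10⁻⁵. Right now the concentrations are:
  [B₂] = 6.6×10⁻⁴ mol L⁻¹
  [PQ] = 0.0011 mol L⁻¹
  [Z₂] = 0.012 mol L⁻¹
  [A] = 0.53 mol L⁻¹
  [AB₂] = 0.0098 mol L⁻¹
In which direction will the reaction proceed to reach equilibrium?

to the left

Q = [Z₂]·[PQ]·[AB₂]³ / ([B₂]²·[A]³) = (0.012)·(0.0011)·(0.0098)³ / ((6.6×10⁻⁴)²·(0.53)³) = 1.9×10⁻⁴
Q = 1.9×10⁻⁴ > K = 3.6×10⁻⁵, so the reverse reaction proceeds.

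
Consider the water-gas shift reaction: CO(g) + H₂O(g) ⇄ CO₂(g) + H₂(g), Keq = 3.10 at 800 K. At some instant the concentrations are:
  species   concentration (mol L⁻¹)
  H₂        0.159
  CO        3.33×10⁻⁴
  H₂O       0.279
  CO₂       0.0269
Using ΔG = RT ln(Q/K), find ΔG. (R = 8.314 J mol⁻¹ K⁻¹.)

Q = [CO₂]·[H₂] / ([CO]·[H₂O]) = (0.0269)·(0.159) / ((3.33×10⁻⁴)·(0.279)) = 46.0
ΔG = RT ln(Q/Keq) = (8.314 J mol⁻¹ K⁻¹)(800 K) × ln(46.0/3.10)
   = (6.651 kJ/mol)(2.697) = 17.9 kJ/mol
ΔG > 0, so the forward reaction is non-spontaneous (proceeds in reverse).

ΔG = 17.9 kJ/mol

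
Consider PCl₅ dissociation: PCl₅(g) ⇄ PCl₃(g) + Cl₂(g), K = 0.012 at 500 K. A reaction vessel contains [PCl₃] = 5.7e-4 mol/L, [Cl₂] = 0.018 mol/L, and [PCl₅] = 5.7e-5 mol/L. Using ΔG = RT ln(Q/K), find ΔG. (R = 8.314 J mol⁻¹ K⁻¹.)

ΔG = 11.3 kJ/mol

Q = [PCl₃]·[Cl₂] / [PCl₅] = (5.7e-4)·(0.018) / (5.7e-5) = 0.180
ΔG = RT ln(Q/K) = (8.314 J mol⁻¹ K⁻¹)(500 K) × ln(0.180/0.012)
   = (4.157 kJ/mol)(2.708) = 11.3 kJ/mol
ΔG > 0, so the forward reaction is non-spontaneous (proceeds in reverse).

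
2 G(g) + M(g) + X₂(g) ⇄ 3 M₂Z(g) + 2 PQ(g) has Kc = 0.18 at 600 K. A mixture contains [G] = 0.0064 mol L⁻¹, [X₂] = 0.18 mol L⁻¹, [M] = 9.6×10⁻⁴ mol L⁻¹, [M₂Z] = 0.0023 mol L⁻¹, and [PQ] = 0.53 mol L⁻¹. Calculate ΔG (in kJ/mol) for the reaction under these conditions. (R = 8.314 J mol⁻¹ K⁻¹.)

ΔG = 4.92 kJ/mol

Qc = [M₂Z]³·[PQ]² / ([G]²·[M]·[X₂]) = (0.0023)³·(0.53)² / ((0.0064)²·(9.6×10⁻⁴)·(0.18)) = 0.483
ΔG = RT ln(Qc/Kc) = (8.314 J mol⁻¹ K⁻¹)(600 K) × ln(0.483/0.18)
   = (4.988 kJ/mol)(0.9871) = 4.92 kJ/mol
ΔG > 0, so the forward reaction is non-spontaneous (proceeds in reverse).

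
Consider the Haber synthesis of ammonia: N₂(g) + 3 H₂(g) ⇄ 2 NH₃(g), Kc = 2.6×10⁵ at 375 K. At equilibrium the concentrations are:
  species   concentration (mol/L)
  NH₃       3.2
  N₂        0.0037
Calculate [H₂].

At equilibrium, Kc = [NH₃]² / ([N₂]·[H₂]³) = 2.6×10⁵.
(3.2)² / ((0.0037)·([H₂])³) = 2.6×10⁵
[H₂]³ = 0.0106 ⇒ [H₂] = 0.22 mol/L

[H₂] = 0.22 mol/L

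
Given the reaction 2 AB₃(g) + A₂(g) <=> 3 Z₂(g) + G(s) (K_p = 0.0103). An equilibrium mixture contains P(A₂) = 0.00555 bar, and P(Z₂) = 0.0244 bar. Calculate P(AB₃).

P(AB₃) = 0.504 bar

(G is a pure solid — omitted from K_p.)
At equilibrium, K_p = P(Z₂)³ / (P(AB₃)²·P(A₂)) = 0.0103.
(0.0244)³ / ((P(AB₃))²·(0.00555)) = 0.0103
P(AB₃)² = 0.254 ⇒ P(AB₃) = 0.504 bar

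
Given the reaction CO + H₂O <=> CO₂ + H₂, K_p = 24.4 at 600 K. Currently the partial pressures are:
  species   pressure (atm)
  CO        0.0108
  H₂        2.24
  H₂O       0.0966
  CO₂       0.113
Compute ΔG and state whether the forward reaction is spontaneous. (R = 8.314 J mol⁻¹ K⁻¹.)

Q_p = P(CO₂)·P(H₂) / (P(CO)·P(H₂O)) = (0.113)·(2.24) / ((0.0108)·(0.0966)) = 243
ΔG = RT ln(Q_p/K_p) = (8.314 J mol⁻¹ K⁻¹)(600 K) × ln(243/24.4)
   = (4.988 kJ/mol)(2.298) = 11.5 kJ/mol
ΔG > 0, so the forward reaction is non-spontaneous (proceeds in reverse).

ΔG = 11.5 kJ/mol; the forward reaction is non-spontaneous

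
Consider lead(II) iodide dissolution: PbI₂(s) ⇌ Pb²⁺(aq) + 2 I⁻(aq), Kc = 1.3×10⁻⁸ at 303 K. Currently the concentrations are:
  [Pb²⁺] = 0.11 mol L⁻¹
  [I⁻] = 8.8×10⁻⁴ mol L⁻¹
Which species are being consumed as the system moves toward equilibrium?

Pb²⁺, I⁻ (products)

(PbI₂ is a pure solid — omitted from Qc.)
Qc = [Pb²⁺]·[I⁻]² = (0.11)·(8.8×10⁻⁴)² = 8.5×10⁻⁸
Qc = 8.5×10⁻⁸ > Kc = 1.3×10⁻⁸: net reverse reaction.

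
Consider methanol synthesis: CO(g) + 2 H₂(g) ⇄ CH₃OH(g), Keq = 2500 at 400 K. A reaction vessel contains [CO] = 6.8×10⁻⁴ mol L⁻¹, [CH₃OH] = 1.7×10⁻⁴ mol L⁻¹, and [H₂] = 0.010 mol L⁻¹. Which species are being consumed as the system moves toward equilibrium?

none (at equilibrium)

Q = [CH₃OH] / ([CO]·[H₂]²) = (1.7×10⁻⁴) / ((6.8×10⁻⁴)·(0.010)²) = 2500
Q = 2500 = Keq; the system is at equilibrium.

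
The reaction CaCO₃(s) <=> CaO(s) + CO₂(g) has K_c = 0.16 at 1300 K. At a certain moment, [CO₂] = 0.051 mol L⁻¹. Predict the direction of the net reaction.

(CaCO₃, CaO are pure solids — omitted from Q_c.)
Q_c = [CO₂] = 0.051
Q_c = 0.051 < K_c = 0.16, so the forward reaction proceeds.

in the forward direction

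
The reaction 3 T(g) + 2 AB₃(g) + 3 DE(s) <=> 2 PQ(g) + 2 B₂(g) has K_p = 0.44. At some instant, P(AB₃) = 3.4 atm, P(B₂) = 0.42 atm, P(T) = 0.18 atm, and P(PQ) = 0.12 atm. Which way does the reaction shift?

forward (toward products)

(DE is a pure solid — omitted from Q_p.)
Q_p = P(PQ)²·P(B₂)² / (P(T)³·P(AB₃)²) = (0.12)²·(0.42)² / ((0.18)³·(3.4)²) = 0.038
Q_p = 0.038 < K_p = 0.44, so the forward reaction proceeds.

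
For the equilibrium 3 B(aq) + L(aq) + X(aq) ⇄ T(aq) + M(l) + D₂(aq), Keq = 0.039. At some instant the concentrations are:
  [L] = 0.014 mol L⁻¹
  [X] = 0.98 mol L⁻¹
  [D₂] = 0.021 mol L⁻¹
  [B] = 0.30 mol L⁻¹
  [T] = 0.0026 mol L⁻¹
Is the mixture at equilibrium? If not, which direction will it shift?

no; Q > K, reaction proceeds in reverse

(M is a pure liquid — omitted from Q.)
Q = [T]·[D₂] / ([B]³·[L]·[X]) = (0.0026)·(0.021) / ((0.30)³·(0.014)·(0.98)) = 0.15
Q = 0.15 > Keq = 0.039: net reverse reaction.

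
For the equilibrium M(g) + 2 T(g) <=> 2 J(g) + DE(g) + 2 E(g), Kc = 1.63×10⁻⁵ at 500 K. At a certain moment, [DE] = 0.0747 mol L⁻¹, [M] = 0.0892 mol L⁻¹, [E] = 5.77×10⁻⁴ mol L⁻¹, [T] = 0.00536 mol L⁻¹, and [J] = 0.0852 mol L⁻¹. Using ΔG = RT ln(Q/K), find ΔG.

ΔG = 6.08 kJ/mol

Qc = [J]²·[DE]·[E]² / ([M]·[T]²) = (0.0852)²·(0.0747)·(5.77×10⁻⁴)² / ((0.0892)·(0.00536)²) = 7.04×10⁻⁵
ΔG = RT ln(Qc/Kc) = (8.314 J mol⁻¹ K⁻¹)(500 K) × ln(7.04×10⁻⁵/1.63×10⁻⁵)
   = (4.157 kJ/mol)(1.463) = 6.08 kJ/mol
ΔG > 0, so the forward reaction is non-spontaneous (proceeds in reverse).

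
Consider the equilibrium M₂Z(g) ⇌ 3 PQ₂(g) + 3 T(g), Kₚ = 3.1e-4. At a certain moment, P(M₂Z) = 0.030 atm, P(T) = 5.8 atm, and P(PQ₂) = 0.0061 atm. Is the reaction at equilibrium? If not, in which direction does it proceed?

in the reverse direction

Qₚ = P(PQ₂)³·P(T)³ / P(M₂Z) = (0.0061)³·(5.8)³ / (0.030) = 0.0015
Qₚ = 0.0015 > Kₚ = 3.1e-4, so the reverse reaction proceeds.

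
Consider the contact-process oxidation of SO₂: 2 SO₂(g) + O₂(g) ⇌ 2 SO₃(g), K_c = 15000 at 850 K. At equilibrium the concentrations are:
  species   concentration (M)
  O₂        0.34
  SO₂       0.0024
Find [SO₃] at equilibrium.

At equilibrium, K_c = [SO₃]² / ([SO₂]²·[O₂]) = 15000.
([SO₃])² / ((0.0024)²·(0.34)) = 15000
[SO₃]² = 0.0294 ⇒ [SO₃] = 0.17 M

[SO₃] = 0.17 M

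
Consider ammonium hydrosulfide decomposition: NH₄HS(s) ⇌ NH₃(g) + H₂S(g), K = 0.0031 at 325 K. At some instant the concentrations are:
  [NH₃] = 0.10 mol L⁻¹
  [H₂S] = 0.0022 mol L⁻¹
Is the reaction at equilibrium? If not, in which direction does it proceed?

(NH₄HS is a pure solid — omitted from Q.)
Q = [NH₃]·[H₂S] = (0.10)·(0.0022) = 2.2×10⁻⁴
Q = 2.2×10⁻⁴ < K = 0.0031, so the forward reaction proceeds.

in the forward direction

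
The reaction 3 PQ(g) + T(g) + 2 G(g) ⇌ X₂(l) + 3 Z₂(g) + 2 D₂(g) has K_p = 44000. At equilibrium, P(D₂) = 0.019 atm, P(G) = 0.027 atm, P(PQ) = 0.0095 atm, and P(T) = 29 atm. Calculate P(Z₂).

P(Z₂) = 1.3 atm

(X₂ is a pure liquid — omitted from K_p.)
At equilibrium, K_p = P(Z₂)³·P(D₂)² / (P(PQ)³·P(T)·P(G)²) = 44000.
(P(Z₂))³·(0.019)² / ((0.0095)³·(29)·(0.027)²) = 44000
P(Z₂)³ = 2.21 ⇒ P(Z₂) = 1.3 atm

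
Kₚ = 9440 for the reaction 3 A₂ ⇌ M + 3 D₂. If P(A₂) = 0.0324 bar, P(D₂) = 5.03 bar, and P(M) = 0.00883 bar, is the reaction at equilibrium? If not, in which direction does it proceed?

Qₚ = P(M)·P(D₂)³ / P(A₂)³ = (0.00883)·(5.03)³ / (0.0324)³ = 33000
Qₚ = 33000 > Kₚ = 9440, so the reverse reaction proceeds.

toward reactants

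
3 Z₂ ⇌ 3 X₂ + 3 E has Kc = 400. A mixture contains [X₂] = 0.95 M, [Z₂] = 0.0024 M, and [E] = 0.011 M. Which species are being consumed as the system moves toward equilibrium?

Z₂ (reactants)

Qc = [X₂]³·[E]³ / [Z₂]³ = (0.95)³·(0.011)³ / (0.0024)³ = 83
Qc = 83 < Kc = 400: net forward reaction.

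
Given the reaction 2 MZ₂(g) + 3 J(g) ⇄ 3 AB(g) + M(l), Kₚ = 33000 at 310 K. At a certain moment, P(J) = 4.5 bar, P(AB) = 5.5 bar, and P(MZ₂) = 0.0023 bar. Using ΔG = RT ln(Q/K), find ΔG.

(M is a pure liquid — omitted from Qₚ.)
Qₚ = P(AB)³ / (P(MZ₂)²·P(J)³) = (5.5)³ / ((0.0023)²·(4.5)³) = 3.45×10⁵
ΔG = RT ln(Qₚ/Kₚ) = (8.314 J mol⁻¹ K⁻¹)(310 K) × ln(3.45×10⁵/33000)
   = (2.577 kJ/mol)(2.347) = 6.05 kJ/mol
ΔG > 0, so the forward reaction is non-spontaneous (proceeds in reverse).

ΔG = 6.05 kJ/mol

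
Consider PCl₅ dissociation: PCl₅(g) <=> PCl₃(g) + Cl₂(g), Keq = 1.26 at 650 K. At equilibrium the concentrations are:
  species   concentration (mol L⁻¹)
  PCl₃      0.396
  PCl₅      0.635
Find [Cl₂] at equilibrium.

At equilibrium, Keq = [PCl₃]·[Cl₂] / [PCl₅] = 1.26.
(0.396)·([Cl₂]) / (0.635) = 1.26
[Cl₂] = 2.02 mol L⁻¹

[Cl₂] = 2.02 mol L⁻¹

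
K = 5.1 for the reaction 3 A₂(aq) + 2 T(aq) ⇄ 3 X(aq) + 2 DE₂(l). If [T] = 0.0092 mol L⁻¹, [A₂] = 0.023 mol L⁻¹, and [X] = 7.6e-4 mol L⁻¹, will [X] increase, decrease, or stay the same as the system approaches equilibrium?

increase

(DE₂ is a pure liquid — omitted from Q.)
Q = [X]³ / ([A₂]³·[T]²) = (7.6e-4)³ / ((0.023)³·(0.0092)²) = 0.43
Q = 0.43 < K = 5.1: net forward reaction.
X is a product, so it increases.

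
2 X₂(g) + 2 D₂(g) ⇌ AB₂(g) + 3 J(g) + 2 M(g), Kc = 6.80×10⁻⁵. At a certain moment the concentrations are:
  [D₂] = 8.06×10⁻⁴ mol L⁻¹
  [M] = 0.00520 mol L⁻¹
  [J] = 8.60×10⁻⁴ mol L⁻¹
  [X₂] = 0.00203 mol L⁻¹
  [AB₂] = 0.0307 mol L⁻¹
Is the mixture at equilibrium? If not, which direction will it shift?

no; Q > K, reaction proceeds in reverse

Qc = [AB₂]·[J]³·[M]² / ([X₂]²·[D₂]²) = (0.0307)·(8.60×10⁻⁴)³·(0.00520)² / ((0.00203)²·(8.06×10⁻⁴)²) = 1.97×10⁻⁴
Qc = 1.97×10⁻⁴ > Kc = 6.80×10⁻⁵: net reverse reaction.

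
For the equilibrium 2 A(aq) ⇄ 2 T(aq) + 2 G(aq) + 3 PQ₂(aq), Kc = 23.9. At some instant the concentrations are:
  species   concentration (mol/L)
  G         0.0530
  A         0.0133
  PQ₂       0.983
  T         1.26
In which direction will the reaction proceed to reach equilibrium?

neither direction; the system is at equilibrium

Qc = [T]²·[G]²·[PQ₂]³ / [A]² = (1.26)²·(0.0530)²·(0.983)³ / (0.0133)² = 23.9
Qc = 23.9 = Kc, so the system is already at equilibrium.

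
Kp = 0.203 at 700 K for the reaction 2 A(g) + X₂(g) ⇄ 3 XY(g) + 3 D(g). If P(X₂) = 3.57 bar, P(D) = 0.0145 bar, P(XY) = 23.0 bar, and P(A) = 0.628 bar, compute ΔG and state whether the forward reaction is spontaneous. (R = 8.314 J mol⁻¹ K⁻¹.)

ΔG = -11.9 kJ/mol; the forward reaction is spontaneous

Qp = P(XY)³·P(D)³ / (P(A)²·P(X₂)) = (23.0)³·(0.0145)³ / ((0.628)²·(3.57)) = 0.0263
ΔG = RT ln(Qp/Kp) = (8.314 J mol⁻¹ K⁻¹)(700 K) × ln(0.0263/0.203)
   = (5.820 kJ/mol)(-2.044) = -11.9 kJ/mol
ΔG < 0, so the forward reaction is spontaneous (proceeds forward).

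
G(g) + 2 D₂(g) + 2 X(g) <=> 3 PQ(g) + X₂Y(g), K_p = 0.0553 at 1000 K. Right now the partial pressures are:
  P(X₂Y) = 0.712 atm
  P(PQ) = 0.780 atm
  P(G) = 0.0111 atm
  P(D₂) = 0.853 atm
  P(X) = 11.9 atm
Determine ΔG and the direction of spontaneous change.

Q_p = P(PQ)³·P(X₂Y) / (P(G)·P(D₂)²·P(X)²) = (0.780)³·(0.712) / ((0.0111)·(0.853)²·(11.9)²) = 0.295
ΔG = RT ln(Q_p/K_p) = (8.314 J mol⁻¹ K⁻¹)(1000 K) × ln(0.295/0.0553)
   = (8.314 kJ/mol)(1.674) = 13.9 kJ/mol
ΔG > 0, so the forward reaction is non-spontaneous (proceeds in reverse).

ΔG = 13.9 kJ/mol; the forward reaction is non-spontaneous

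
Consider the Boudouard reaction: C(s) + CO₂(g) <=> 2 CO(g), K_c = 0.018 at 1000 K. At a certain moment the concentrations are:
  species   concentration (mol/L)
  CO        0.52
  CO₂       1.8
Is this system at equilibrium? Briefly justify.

(C is a pure solid — omitted from Q_c.)
Q_c = [CO]² / [CO₂] = (0.52)² / (1.8) = 0.15
Q_c = 0.15 > K_c = 0.018: net reverse reaction.

no; Q > K, reaction proceeds in reverse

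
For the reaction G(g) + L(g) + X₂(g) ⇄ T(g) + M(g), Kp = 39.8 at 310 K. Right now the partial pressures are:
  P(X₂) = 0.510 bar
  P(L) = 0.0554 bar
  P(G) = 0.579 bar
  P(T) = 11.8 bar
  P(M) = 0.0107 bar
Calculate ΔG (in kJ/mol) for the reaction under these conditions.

Qp = P(T)·P(M) / (P(G)·P(L)·P(X₂)) = (11.8)·(0.0107) / ((0.579)·(0.0554)·(0.510)) = 7.72
ΔG = RT ln(Qp/Kp) = (8.314 J mol⁻¹ K⁻¹)(310 K) × ln(7.72/39.8)
   = (2.577 kJ/mol)(-1.640) = -4.23 kJ/mol
ΔG < 0, so the forward reaction is spontaneous (proceeds forward).

ΔG = -4.23 kJ/mol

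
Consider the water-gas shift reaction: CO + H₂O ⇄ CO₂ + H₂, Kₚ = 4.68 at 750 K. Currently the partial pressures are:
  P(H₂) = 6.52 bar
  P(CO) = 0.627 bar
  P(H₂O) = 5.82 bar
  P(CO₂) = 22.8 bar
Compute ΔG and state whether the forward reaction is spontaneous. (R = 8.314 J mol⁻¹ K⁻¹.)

ΔG = 13.5 kJ/mol; the forward reaction is non-spontaneous

Qₚ = P(CO₂)·P(H₂) / (P(CO)·P(H₂O)) = (22.8)·(6.52) / ((0.627)·(5.82)) = 40.7
ΔG = RT ln(Qₚ/Kₚ) = (8.314 J mol⁻¹ K⁻¹)(750 K) × ln(40.7/4.68)
   = (6.236 kJ/mol)(2.163) = 13.5 kJ/mol
ΔG > 0, so the forward reaction is non-spontaneous (proceeds in reverse).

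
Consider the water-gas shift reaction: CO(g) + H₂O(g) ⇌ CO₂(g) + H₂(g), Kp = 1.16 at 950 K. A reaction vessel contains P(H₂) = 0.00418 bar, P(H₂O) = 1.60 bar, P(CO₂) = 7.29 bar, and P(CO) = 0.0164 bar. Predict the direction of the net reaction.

no net change (already at equilibrium)

Qp = P(CO₂)·P(H₂) / (P(CO)·P(H₂O)) = (7.29)·(0.00418) / ((0.0164)·(1.60)) = 1.16
Qp = 1.16 = Kp, so the system is already at equilibrium.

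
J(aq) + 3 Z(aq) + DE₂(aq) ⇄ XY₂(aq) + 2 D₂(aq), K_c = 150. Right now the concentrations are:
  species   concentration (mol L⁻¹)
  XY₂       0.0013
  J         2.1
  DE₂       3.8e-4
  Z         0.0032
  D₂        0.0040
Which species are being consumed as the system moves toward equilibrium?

Q_c = [XY₂]·[D₂]² / ([J]·[Z]³·[DE₂]) = (0.0013)·(0.0040)² / ((2.1)·(0.0032)³·(3.8e-4)) = 800
Q_c = 800 > K_c = 150: net reverse reaction.

XY₂, D₂ (products)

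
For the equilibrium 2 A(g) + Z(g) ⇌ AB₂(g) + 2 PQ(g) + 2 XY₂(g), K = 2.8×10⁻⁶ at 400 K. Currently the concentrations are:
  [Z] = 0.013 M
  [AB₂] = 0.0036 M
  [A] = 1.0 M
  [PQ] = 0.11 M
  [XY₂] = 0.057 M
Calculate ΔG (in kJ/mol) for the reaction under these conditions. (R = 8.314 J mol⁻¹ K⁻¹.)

ΔG = 4.52 kJ/mol

Q = [AB₂]·[PQ]²·[XY₂]² / ([A]²·[Z]) = (0.0036)·(0.11)²·(0.057)² / ((1.0)²·(0.013)) = 1.09×10⁻⁵
ΔG = RT ln(Q/K) = (8.314 J mol⁻¹ K⁻¹)(400 K) × ln(1.09×10⁻⁵/2.8×10⁻⁶)
   = (3.326 kJ/mol)(1.359) = 4.52 kJ/mol
ΔG > 0, so the forward reaction is non-spontaneous (proceeds in reverse).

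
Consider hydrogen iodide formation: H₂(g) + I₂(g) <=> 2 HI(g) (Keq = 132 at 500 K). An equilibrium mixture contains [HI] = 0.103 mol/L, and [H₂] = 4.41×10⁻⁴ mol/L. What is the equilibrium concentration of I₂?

[I₂] = 0.182 mol/L

At equilibrium, Keq = [HI]² / ([H₂]·[I₂]) = 132.
(0.103)² / ((4.41×10⁻⁴)·([I₂])) = 132
[I₂] = 0.182 mol/L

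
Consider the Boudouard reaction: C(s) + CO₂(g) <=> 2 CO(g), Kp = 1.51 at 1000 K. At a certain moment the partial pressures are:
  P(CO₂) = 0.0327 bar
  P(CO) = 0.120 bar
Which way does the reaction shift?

toward products

(C is a pure solid — omitted from Qp.)
Qp = P(CO)² / P(CO₂) = (0.120)² / (0.0327) = 0.440
Qp = 0.440 < Kp = 1.51, so the forward reaction proceeds.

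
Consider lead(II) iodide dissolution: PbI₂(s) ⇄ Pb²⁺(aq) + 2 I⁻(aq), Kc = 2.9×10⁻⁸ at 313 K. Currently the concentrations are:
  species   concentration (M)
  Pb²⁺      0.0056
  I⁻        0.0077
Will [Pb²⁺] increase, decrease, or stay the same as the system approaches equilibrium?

decrease

(PbI₂ is a pure solid — omitted from Qc.)
Qc = [Pb²⁺]·[I⁻]² = (0.0056)·(0.0077)² = 3.3×10⁻⁷
Qc = 3.3×10⁻⁷ > Kc = 2.9×10⁻⁸: net reverse reaction.
Pb²⁺ is a product, so it decreases.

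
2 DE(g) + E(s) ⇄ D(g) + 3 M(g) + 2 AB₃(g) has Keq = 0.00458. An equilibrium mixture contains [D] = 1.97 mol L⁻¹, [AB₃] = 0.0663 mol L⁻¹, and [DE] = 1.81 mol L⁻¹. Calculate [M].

(E is a pure solid — omitted from Keq.)
At equilibrium, Keq = [D]·[M]³·[AB₃]² / [DE]² = 0.00458.
(1.97)·([M])³·(0.0663)² / (1.81)² = 0.00458
[M]³ = 1.73 ⇒ [M] = 1.20 mol L⁻¹

[M] = 1.20 mol L⁻¹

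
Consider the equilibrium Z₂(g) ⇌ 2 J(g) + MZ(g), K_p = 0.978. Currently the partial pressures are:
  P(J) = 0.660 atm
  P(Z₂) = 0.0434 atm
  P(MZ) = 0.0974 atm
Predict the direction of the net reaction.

no net change (already at equilibrium)

Q_p = P(J)²·P(MZ) / P(Z₂) = (0.660)²·(0.0974) / (0.0434) = 0.978
Q_p = 0.978 = K_p, so the system is already at equilibrium.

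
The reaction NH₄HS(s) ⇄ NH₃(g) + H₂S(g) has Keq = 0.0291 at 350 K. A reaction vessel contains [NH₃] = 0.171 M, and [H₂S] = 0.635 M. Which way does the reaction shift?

(NH₄HS is a pure solid — omitted from Q.)
Q = [NH₃]·[H₂S] = (0.171)·(0.635) = 0.109
Q = 0.109 > Keq = 0.0291, so the reverse reaction proceeds.

to the left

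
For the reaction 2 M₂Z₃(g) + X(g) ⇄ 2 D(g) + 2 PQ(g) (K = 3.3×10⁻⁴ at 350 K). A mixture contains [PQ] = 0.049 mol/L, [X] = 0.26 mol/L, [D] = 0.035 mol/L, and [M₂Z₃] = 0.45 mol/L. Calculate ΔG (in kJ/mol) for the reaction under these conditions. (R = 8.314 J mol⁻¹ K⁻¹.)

Q = [D]²·[PQ]² / ([M₂Z₃]²·[X]) = (0.035)²·(0.049)² / ((0.45)²·(0.26)) = 5.59×10⁻⁵
ΔG = RT ln(Q/K) = (8.314 J mol⁻¹ K⁻¹)(350 K) × ln(5.59×10⁻⁵/3.3×10⁻⁴)
   = (2.910 kJ/mol)(-1.776) = -5.17 kJ/mol
ΔG < 0, so the forward reaction is spontaneous (proceeds forward).

ΔG = -5.17 kJ/mol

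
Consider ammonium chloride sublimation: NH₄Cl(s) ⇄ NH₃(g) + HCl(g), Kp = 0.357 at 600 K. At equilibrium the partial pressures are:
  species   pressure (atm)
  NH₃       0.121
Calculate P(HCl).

(NH₄Cl is a pure solid — omitted from Kp.)
At equilibrium, Kp = P(NH₃)·P(HCl) = 0.357.
(0.121)·(P(HCl)) = 0.357
P(HCl) = 2.95 atm

P(HCl) = 2.95 atm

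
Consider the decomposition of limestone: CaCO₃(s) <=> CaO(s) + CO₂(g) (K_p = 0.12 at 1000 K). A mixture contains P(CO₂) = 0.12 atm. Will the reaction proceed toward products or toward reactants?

at equilibrium

(CaCO₃, CaO are pure solids — omitted from Q_p.)
Q_p = P(CO₂) = 0.12
Q_p = 0.12 = K_p, so the system is already at equilibrium.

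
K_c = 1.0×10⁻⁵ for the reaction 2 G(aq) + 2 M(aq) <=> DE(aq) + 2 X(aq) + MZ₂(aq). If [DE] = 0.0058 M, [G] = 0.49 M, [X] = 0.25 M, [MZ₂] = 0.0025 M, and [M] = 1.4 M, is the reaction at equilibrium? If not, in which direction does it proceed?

Q_c = [DE]·[X]²·[MZ₂] / ([G]²·[M]²) = (0.0058)·(0.25)²·(0.0025) / ((0.49)²·(1.4)²) = 1.9×10⁻⁶
Q_c = 1.9×10⁻⁶ < K_c = 1.0×10⁻⁵, so the forward reaction proceeds.

in the forward direction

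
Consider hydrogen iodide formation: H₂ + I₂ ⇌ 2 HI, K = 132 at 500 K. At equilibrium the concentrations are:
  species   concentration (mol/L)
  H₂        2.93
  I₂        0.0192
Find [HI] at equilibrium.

At equilibrium, K = [HI]² / ([H₂]·[I₂]) = 132.
([HI])² / ((2.93)·(0.0192)) = 132
[HI]² = 7.43 ⇒ [HI] = 2.73 mol/L

[HI] = 2.73 mol/L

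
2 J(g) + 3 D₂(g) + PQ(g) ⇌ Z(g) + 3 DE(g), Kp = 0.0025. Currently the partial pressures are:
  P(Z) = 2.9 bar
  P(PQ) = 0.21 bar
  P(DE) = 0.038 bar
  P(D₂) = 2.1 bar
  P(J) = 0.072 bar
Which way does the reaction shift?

Qp = P(Z)·P(DE)³ / (P(J)²·P(D₂)³·P(PQ)) = (2.9)·(0.038)³ / ((0.072)²·(2.1)³·(0.21)) = 0.016
Qp = 0.016 > Kp = 0.0025, so the reverse reaction proceeds.

to the left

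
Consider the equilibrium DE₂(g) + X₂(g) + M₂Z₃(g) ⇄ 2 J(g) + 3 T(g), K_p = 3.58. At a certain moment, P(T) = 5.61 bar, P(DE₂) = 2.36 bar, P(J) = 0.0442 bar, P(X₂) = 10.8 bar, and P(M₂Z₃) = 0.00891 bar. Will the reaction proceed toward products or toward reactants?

forward (toward products)

Q_p = P(J)²·P(T)³ / (P(DE₂)·P(X₂)·P(M₂Z₃)) = (0.0442)²·(5.61)³ / ((2.36)·(10.8)·(0.00891)) = 1.52
Q_p = 1.52 < K_p = 3.58, so the forward reaction proceeds.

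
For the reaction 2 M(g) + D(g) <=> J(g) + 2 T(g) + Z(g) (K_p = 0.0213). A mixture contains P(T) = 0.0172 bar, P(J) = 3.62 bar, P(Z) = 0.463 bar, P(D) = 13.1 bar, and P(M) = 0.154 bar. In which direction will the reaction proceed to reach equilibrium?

Q_p = P(J)·P(T)²·P(Z) / (P(M)²·P(D)) = (3.62)·(0.0172)²·(0.463) / ((0.154)²·(13.1)) = 0.00160
Q_p = 0.00160 < K_p = 0.0213, so the forward reaction proceeds.

to the right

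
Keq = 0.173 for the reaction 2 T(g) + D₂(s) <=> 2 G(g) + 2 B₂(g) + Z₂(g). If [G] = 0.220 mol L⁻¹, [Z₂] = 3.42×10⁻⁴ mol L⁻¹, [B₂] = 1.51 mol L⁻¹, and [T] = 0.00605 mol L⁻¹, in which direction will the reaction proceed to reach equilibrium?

(D₂ is a pure solid — omitted from Q.)
Q = [G]²·[B₂]²·[Z₂] / [T]² = (0.220)²·(1.51)²·(3.42×10⁻⁴) / (0.00605)² = 1.03
Q = 1.03 > Keq = 0.173, so the reverse reaction proceeds.

toward reactants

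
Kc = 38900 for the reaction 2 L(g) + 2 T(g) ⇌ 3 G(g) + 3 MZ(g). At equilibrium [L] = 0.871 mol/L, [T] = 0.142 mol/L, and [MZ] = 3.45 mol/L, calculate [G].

At equilibrium, Kc = [G]³·[MZ]³ / ([L]²·[T]²) = 38900.
([G])³·(3.45)³ / ((0.871)²·(0.142)²) = 38900
[G]³ = 14.5 ⇒ [G] = 2.44 mol/L

[G] = 2.44 mol/L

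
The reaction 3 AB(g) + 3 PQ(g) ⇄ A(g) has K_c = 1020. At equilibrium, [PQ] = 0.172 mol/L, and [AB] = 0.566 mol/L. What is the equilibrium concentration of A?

[A] = 0.941 mol/L

At equilibrium, K_c = [A] / ([AB]³·[PQ]³) = 1020.
([A]) / ((0.566)³·(0.172)³) = 1020
[A] = 0.941 mol/L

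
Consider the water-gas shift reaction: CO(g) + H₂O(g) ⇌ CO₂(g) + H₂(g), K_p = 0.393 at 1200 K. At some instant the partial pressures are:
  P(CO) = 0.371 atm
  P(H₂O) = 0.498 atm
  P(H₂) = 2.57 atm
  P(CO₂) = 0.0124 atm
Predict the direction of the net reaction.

in the forward direction

Q_p = P(CO₂)·P(H₂) / (P(CO)·P(H₂O)) = (0.0124)·(2.57) / ((0.371)·(0.498)) = 0.172
Q_p = 0.172 < K_p = 0.393, so the forward reaction proceeds.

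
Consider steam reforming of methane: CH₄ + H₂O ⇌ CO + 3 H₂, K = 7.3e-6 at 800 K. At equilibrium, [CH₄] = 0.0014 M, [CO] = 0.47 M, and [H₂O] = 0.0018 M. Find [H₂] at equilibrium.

[H₂] = 3.4e-4 M

At equilibrium, K = [CO]·[H₂]³ / ([CH₄]·[H₂O]) = 7.3e-6.
(0.47)·([H₂])³ / ((0.0014)·(0.0018)) = 7.3e-6
[H₂]³ = 3.91e-11 ⇒ [H₂] = 3.4e-4 M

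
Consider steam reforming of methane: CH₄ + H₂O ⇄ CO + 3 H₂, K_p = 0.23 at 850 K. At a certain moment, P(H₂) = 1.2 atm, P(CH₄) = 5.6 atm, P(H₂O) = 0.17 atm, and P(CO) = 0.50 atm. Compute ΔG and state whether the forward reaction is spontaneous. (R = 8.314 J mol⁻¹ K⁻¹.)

ΔG = 9.70 kJ/mol; the forward reaction is non-spontaneous

Q_p = P(CO)·P(H₂)³ / (P(CH₄)·P(H₂O)) = (0.50)·(1.2)³ / ((5.6)·(0.17)) = 0.908
ΔG = RT ln(Q_p/K_p) = (8.314 J mol⁻¹ K⁻¹)(850 K) × ln(0.908/0.23)
   = (7.067 kJ/mol)(1.373) = 9.70 kJ/mol
ΔG > 0, so the forward reaction is non-spontaneous (proceeds in reverse).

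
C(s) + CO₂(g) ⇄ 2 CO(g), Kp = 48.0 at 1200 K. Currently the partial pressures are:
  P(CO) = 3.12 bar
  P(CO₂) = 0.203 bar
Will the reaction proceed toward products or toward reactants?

at equilibrium

(C is a pure solid — omitted from Qp.)
Qp = P(CO)² / P(CO₂) = (3.12)² / (0.203) = 48.0
Qp = 48.0 = Kp, so the system is already at equilibrium.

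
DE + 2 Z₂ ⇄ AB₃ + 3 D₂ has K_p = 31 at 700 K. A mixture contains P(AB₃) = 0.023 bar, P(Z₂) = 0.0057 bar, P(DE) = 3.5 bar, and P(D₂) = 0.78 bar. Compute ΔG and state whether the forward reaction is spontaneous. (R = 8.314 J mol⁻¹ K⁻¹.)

ΔG = 6.58 kJ/mol; the forward reaction is non-spontaneous

Q_p = P(AB₃)·P(D₂)³ / (P(DE)·P(Z₂)²) = (0.023)·(0.78)³ / ((3.5)·(0.0057)²) = 96.0
ΔG = RT ln(Q_p/K_p) = (8.314 J mol⁻¹ K⁻¹)(700 K) × ln(96.0/31)
   = (5.820 kJ/mol)(1.130) = 6.58 kJ/mol
ΔG > 0, so the forward reaction is non-spontaneous (proceeds in reverse).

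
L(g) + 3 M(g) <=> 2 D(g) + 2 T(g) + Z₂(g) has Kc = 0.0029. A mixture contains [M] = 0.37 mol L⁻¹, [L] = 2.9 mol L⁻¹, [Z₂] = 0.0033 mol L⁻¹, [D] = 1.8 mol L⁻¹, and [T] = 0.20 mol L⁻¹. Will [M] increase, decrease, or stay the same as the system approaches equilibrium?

stay the same

Qc = [D]²·[T]²·[Z₂] / ([L]·[M]³) = (1.8)²·(0.20)²·(0.0033) / ((2.9)·(0.37)³) = 0.0029
Qc = 0.0029 = Kc; the system is at equilibrium.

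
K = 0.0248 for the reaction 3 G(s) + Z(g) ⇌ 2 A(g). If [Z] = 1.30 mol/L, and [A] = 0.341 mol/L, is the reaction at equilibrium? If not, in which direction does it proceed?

(G is a pure solid — omitted from Q.)
Q = [A]² / [Z] = (0.341)² / (1.30) = 0.0894
Q = 0.0894 > K = 0.0248, so the reverse reaction proceeds.

to the left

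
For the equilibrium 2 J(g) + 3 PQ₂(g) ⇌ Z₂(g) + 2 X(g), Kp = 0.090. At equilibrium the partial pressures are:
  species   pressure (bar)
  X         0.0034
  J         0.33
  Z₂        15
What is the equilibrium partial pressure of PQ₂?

P(PQ₂) = 0.26 bar

At equilibrium, Kp = P(Z₂)·P(X)² / (P(J)²·P(PQ₂)³) = 0.090.
(15)·(0.0034)² / ((0.33)²·(P(PQ₂))³) = 0.090
P(PQ₂)³ = 0.0177 ⇒ P(PQ₂) = 0.26 bar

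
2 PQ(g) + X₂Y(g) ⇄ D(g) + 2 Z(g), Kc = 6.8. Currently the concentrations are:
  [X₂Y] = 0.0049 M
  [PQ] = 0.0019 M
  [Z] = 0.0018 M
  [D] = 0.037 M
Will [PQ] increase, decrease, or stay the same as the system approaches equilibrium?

Qc = [D]·[Z]² / ([PQ]²·[X₂Y]) = (0.037)·(0.0018)² / ((0.0019)²·(0.0049)) = 6.8
Qc = 6.8 = Kc; the system is at equilibrium.

stay the same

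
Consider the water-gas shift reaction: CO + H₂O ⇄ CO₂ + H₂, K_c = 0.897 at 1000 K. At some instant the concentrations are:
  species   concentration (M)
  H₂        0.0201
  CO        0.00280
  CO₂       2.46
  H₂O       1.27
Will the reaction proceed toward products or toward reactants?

to the left

Q_c = [CO₂]·[H₂] / ([CO]·[H₂O]) = (2.46)·(0.0201) / ((0.00280)·(1.27)) = 13.9
Q_c = 13.9 > K_c = 0.897, so the reverse reaction proceeds.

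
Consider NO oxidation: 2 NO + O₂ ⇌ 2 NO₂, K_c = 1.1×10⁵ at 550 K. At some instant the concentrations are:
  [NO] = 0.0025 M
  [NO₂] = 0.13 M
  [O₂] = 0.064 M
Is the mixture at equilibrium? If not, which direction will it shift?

Q_c = [NO₂]² / ([NO]²·[O₂]) = (0.13)² / ((0.0025)²·(0.064)) = 42000
Q_c = 42000 < K_c = 1.1×10⁵: net forward reaction.

no; Q < K, reaction proceeds forward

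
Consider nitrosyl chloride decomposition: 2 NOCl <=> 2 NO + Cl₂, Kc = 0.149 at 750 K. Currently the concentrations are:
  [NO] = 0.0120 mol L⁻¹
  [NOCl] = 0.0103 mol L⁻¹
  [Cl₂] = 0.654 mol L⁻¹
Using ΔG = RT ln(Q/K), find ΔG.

ΔG = 11.1 kJ/mol

Qc = [NO]²·[Cl₂] / [NOCl]² = (0.0120)²·(0.654) / (0.0103)² = 0.888
ΔG = RT ln(Qc/Kc) = (8.314 J mol⁻¹ K⁻¹)(750 K) × ln(0.888/0.149)
   = (6.236 kJ/mol)(1.785) = 11.1 kJ/mol
ΔG > 0, so the forward reaction is non-spontaneous (proceeds in reverse).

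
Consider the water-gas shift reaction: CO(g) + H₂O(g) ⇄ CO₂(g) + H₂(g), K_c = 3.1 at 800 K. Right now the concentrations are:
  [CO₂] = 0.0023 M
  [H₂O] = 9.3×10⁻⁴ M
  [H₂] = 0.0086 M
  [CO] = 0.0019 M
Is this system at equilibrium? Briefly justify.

no; Q > K, reaction proceeds in reverse

Q_c = [CO₂]·[H₂] / ([CO]·[H₂O]) = (0.0023)·(0.0086) / ((0.0019)·(9.3×10⁻⁴)) = 11
Q_c = 11 > K_c = 3.1: net reverse reaction.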